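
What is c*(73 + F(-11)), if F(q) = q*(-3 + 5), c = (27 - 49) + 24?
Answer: 102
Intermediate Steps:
c = 2 (c = -22 + 24 = 2)
F(q) = 2*q (F(q) = q*2 = 2*q)
c*(73 + F(-11)) = 2*(73 + 2*(-11)) = 2*(73 - 22) = 2*51 = 102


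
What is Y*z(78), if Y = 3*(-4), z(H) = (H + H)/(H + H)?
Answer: -12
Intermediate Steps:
z(H) = 1 (z(H) = (2*H)/((2*H)) = (2*H)*(1/(2*H)) = 1)
Y = -12
Y*z(78) = -12*1 = -12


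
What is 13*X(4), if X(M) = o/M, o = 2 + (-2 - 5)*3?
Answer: -247/4 ≈ -61.750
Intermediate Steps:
o = -19 (o = 2 - 7*3 = 2 - 21 = -19)
X(M) = -19/M
13*X(4) = 13*(-19/4) = -247/4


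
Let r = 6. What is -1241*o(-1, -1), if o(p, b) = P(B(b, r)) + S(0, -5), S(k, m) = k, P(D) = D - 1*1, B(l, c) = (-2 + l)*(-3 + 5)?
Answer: 8687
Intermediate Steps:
B(l, c) = -4 + 2*l (B(l, c) = (-2 + l)*2 = -4 + 2*l)
P(D) = -1 + D (P(D) = D - 1 = -1 + D)
o(p, b) = -5 + 2*b (o(p, b) = (-1 + (-4 + 2*b)) + 0 = (-5 + 2*b) + 0 = -5 + 2*b)
-1241*o(-1, -1) = -1241*(-5 + 2*(-1)) = -1241*(-5 - 2) = -1241*(-7) = 8687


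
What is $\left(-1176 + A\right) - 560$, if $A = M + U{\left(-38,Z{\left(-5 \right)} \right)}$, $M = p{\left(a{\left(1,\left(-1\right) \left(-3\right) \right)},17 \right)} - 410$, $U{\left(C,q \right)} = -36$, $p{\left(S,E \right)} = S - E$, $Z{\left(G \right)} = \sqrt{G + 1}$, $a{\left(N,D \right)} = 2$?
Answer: $-2197$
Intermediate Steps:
$Z{\left(G \right)} = \sqrt{1 + G}$
$M = -425$ ($M = \left(2 - 17\right) - 410 = -15 - 410 = -425$)
$A = -461$ ($A = -425 - 36 = -461$)
$\left(-1176 + A\right) - 560 = \left(-1176 - 461\right) - 560 = -1637 - 560 = -2197$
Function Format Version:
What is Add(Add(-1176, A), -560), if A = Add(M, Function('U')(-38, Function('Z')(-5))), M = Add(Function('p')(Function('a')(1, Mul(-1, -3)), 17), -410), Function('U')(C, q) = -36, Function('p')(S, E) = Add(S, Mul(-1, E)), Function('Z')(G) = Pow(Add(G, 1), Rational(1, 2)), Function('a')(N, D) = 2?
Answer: -2197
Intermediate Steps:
Function('Z')(G) = Pow(Add(1, G), Rational(1, 2))
M = -425 (M = Add(Add(2, Mul(-1, 17)), -410) = Add(Add(2, -17), -410) = Add(-15, -410) = -425)
A = -461 (A = Add(-425, -36) = -461)
Add(Add(-1176, A), -560) = Add(Add(-1176, -461), -560) = Add(-1637, -560) = -2197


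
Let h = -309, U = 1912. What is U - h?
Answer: 2221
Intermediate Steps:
U - h = 1912 - 1*(-309) = 1912 + 309 = 2221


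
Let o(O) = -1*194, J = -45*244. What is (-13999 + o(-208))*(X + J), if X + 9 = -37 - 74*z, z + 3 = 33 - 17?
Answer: 170145684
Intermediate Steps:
z = 13 (z = -3 + (33 - 17) = -3 + 16 = 13)
X = -1008 (X = -9 + (-37 - 74*13) = -9 + (-37 - 962) = -9 - 999 = -1008)
J = -10980
o(O) = -194
(-13999 + o(-208))*(X + J) = (-13999 - 194)*(-1008 - 10980) = -14193*(-11988) = 170145684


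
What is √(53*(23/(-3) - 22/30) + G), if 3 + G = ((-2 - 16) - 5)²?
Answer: 2*√505/5 ≈ 8.9889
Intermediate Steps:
G = 526 (G = -3 + ((-2 - 16) - 5)² = -3 + (-18 - 5)² = -3 + (-23)² = -3 + 529 = 526)
√(53*(23/(-3) - 22/30) + G) = √(53*(23/(-3) - 22/30) + 526) = √(53*(23*(-⅓) - 22*1/30) + 526) = √(53*(-23/3 - 11/15) + 526) = √(53*(-42/5) + 526) = √(-2226/5 + 526) = √(404/5) = 2*√505/5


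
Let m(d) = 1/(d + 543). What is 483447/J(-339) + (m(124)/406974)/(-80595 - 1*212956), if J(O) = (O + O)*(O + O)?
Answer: 713396825656092273/678331040227572068 ≈ 1.0517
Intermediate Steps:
m(d) = 1/(543 + d)
J(O) = 4*O² (J(O) = (2*O)*(2*O) = 4*O²)
483447/J(-339) + (m(124)/406974)/(-80595 - 1*212956) = 483447/((4*(-339)²)) + (1/((543 + 124)*406974))/(-80595 - 1*212956) = 483447/((4*114921)) + ((1/406974)/667)/(-80595 - 212956) = 483447/459684 + ((1/667)*(1/406974))/(-293551) = 483447*(1/459684) + (1/271451658)*(-1/293551) = 161149/153228 - 1/79684905657558 = 713396825656092273/678331040227572068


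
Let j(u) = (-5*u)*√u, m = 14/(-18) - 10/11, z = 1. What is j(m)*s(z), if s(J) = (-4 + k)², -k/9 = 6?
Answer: 2808940*I*√1837/3267 ≈ 36851.0*I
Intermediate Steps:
k = -54 (k = -9*6 = -54)
s(J) = 3364 (s(J) = (-4 - 54)² = (-58)² = 3364)
m = -167/99 (m = 14*(-1/18) - 10*1/11 = -7/9 - 10/11 = -167/99 ≈ -1.6869)
j(u) = -5*u^(3/2)
j(m)*s(z) = -(-835)*I*√1837/3267*3364 = (835*I*√1837/3267)*3364 = 2808940*I*√1837/3267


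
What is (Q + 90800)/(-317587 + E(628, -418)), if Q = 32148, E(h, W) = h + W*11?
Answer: -122948/321557 ≈ -0.38235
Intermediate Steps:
E(h, W) = h + 11*W
(Q + 90800)/(-317587 + E(628, -418)) = (32148 + 90800)/(-317587 + (628 + 11*(-418))) = 122948/(-317587 + (628 - 4598)) = 122948/(-317587 - 3970) = 122948/(-321557) = 122948*(-1/321557) = -122948/321557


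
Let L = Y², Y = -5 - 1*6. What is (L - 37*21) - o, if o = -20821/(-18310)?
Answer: -12032181/18310 ≈ -657.14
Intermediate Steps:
Y = -11 (Y = -5 - 6 = -11)
L = 121 (L = (-11)² = 121)
o = 20821/18310 (o = -20821*(-1/18310) = 20821/18310 ≈ 1.1371)
(L - 37*21) - o = (121 - 37*21) - 1*20821/18310 = (121 - 777) - 20821/18310 = -656 - 20821/18310 = -12032181/18310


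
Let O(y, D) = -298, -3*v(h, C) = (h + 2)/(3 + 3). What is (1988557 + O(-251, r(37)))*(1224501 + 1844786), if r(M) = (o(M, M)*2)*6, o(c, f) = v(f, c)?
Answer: 6102537501333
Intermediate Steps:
v(h, C) = -⅑ - h/18 (v(h, C) = -(h + 2)/(3*(3 + 3)) = -(2 + h)/(3*6) = -(⅓ + h/6)/3 = -⅑ - h/18)
o(c, f) = -⅑ - f/18
r(M) = -4/3 - 2*M/3 (r(M) = ((-⅑ - M/18)*2)*6 = (-2/9 - M/9)*6 = -4/3 - 2*M/3)
(1988557 + O(-251, r(37)))*(1224501 + 1844786) = (1988557 - 298)*(1224501 + 1844786) = 1988259*3069287 = 6102537501333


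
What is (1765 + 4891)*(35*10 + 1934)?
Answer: 15202304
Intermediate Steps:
(1765 + 4891)*(35*10 + 1934) = 6656*(350 + 1934) = 6656*2284 = 15202304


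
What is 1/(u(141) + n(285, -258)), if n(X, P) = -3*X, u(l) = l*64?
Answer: 1/8169 ≈ 0.00012241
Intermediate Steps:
u(l) = 64*l
1/(u(141) + n(285, -258)) = 1/(64*141 - 3*285) = 1/(9024 - 855) = 1/8169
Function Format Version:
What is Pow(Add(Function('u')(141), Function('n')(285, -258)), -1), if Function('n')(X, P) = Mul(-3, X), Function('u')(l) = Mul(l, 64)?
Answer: Rational(1, 8169) ≈ 0.00012241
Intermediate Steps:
Function('u')(l) = Mul(64, l)
Pow(Add(Function('u')(141), Function('n')(285, -258)), -1) = Pow(Add(Mul(64, 141), Mul(-3, 285)), -1) = Pow(Add(9024, -855), -1) = Pow(8169, -1) = Rational(1, 8169)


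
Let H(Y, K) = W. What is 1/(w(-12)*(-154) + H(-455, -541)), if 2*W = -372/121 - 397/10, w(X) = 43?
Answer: -2420/16076997 ≈ -0.00015053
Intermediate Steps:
W = -51757/2420 (W = (-372/121 - 397/10)/2 = (½)*(-51757/1210) = -51757/2420 ≈ -21.387)
H(Y, K) = -51757/2420
1/(w(-12)*(-154) + H(-455, -541)) = 1/(43*(-154) - 51757/2420) = 1/(-6622 - 51757/2420) = 1/(-16076997/2420) = -2420/16076997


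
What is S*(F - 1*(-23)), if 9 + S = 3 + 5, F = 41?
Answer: -64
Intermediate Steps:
S = -1 (S = -9 + (3 + 5) = -9 + 8 = -1)
S*(F - 1*(-23)) = -(41 - 1*(-23)) = -(41 + 23) = -1*64 = -64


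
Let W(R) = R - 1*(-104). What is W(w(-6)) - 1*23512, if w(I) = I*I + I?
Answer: -23378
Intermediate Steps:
w(I) = I + I² (w(I) = I² + I = I + I²)
W(R) = 104 + R (W(R) = R + 104 = 104 + R)
W(w(-6)) - 1*23512 = (104 - 6*(1 - 6)) - 1*23512 = (104 - 6*(-5)) - 23512 = (104 + 30) - 23512 = 134 - 23512 = -23378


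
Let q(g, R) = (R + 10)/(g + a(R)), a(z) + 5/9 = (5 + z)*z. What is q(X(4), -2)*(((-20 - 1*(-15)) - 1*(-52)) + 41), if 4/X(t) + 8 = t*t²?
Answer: -88704/817 ≈ -108.57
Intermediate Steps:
a(z) = -5/9 + z*(5 + z) (a(z) = -5/9 + (5 + z)*z = -5/9 + z*(5 + z))
X(t) = 4/(-8 + t³) (X(t) = 4/(-8 + t*t²) = 4/(-8 + t³))
q(g, R) = (10 + R)/(-5/9 + g + R² + 5*R) (q(g, R) = (R + 10)/(g + (-5/9 + R² + 5*R)) = (10 + R)/(-5/9 + g + R² + 5*R))
q(X(4), -2)*(((-20 - 1*(-15)) - 1*(-52)) + 41) = (9*(10 - 2)/(-5 + 9*(4/(-8 + 4³)) + 9*(-2)² + 45*(-2)))*(((-20 - 1*(-15)) - 1*(-52)) + 41) = (9*8/(-5 + 9*(4/(-8 + 64)) + 9*4 - 90))*(((-20 + 15) + 52) + 41) = (9*8/(-5 + 9*(4/56) + 36 - 90))*((-5 + 52) + 41) = (9*8/(-5 + 9*(4*(1/56)) + 36 - 90))*(47 + 41) = (9*8/(-5 + 9*(1/14) + 36 - 90))*88 = (9*8/(-5 + 9/14 + 36 - 90))*88 = (9*8/(-817/14))*88 = (9*(-14/817)*8)*88 = -1008/817*88 = -88704/817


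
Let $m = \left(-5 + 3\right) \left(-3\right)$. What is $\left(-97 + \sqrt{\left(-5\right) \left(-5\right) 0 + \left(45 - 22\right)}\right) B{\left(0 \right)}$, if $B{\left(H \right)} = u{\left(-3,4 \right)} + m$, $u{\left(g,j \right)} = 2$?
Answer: $-776 + 8 \sqrt{23} \approx -737.63$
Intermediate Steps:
$m = 6$ ($m = \left(-2\right) \left(-3\right) = 6$)
$B{\left(H \right)} = 8$ ($B{\left(H \right)} = 2 + 6 = 8$)
$\left(-97 + \sqrt{\left(-5\right) \left(-5\right) 0 + \left(45 - 22\right)}\right) B{\left(0 \right)} = \left(-97 + \sqrt{\left(-5\right) \left(-5\right) 0 + \left(45 - 22\right)}\right) 8 = \left(-97 + \sqrt{25 \cdot 0 + 23}\right) 8 = \left(-97 + \sqrt{0 + 23}\right) 8 = \left(-97 + \sqrt{23}\right) 8 = -776 + 8 \sqrt{23}$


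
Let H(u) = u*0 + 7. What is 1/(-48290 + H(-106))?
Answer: -1/48283 ≈ -2.0711e-5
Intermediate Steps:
H(u) = 7 (H(u) = 0 + 7 = 7)
1/(-48290 + H(-106)) = 1/(-48290 + 7) = 1/(-48283) = -1/48283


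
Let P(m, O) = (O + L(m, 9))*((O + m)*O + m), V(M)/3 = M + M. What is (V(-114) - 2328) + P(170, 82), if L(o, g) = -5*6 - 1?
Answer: 1059522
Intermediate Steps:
L(o, g) = -31 (L(o, g) = -30 - 1 = -31)
V(M) = 6*M (V(M) = 3*(M + M) = 3*(2*M) = 6*M)
P(m, O) = (-31 + O)*(m + O*(O + m)) (P(m, O) = (O - 31)*((O + m)*O + m) = (-31 + O)*(O*(O + m) + m) = (-31 + O)*(m + O*(O + m)))
(V(-114) - 2328) + P(170, 82) = (6*(-114) - 2328) + (82³ - 31*170 - 31*82² + 170*82² - 30*82*170) = (-684 - 2328) + (551368 - 5270 - 31*6724 + 170*6724 - 418200) = -3012 + (551368 - 5270 - 208444 + 1143080 - 418200) = -3012 + 1062534 = 1059522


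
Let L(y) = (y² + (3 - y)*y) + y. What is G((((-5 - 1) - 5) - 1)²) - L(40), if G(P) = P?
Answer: -16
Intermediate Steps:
L(y) = y + y² + y*(3 - y) (L(y) = (y² + y*(3 - y)) + y = y + y² + y*(3 - y))
G((((-5 - 1) - 5) - 1)²) - L(40) = (((-5 - 1) - 5) - 1)² - 4*40 = ((-6 - 5) - 1)² - 1*160 = (-11 - 1)² - 160 = (-12)² - 160 = 144 - 160 = -16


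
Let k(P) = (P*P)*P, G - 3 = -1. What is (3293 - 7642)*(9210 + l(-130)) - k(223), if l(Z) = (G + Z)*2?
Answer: -50030513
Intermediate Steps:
G = 2 (G = 3 - 1 = 2)
k(P) = P**3 (k(P) = P**2*P = P**3)
l(Z) = 4 + 2*Z (l(Z) = (2 + Z)*2 = 4 + 2*Z)
(3293 - 7642)*(9210 + l(-130)) - k(223) = (3293 - 7642)*(9210 + (4 + 2*(-130))) - 1*223**3 = -4349*(9210 + (4 - 260)) - 1*11089567 = -4349*(9210 - 256) - 11089567 = -4349*8954 - 11089567 = -38940946 - 11089567 = -50030513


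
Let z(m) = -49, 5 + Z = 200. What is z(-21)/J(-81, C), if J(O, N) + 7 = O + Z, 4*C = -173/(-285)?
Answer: -49/107 ≈ -0.45794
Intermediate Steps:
Z = 195 (Z = -5 + 200 = 195)
C = 173/1140 (C = (-173/(-285))/4 = (-173*(-1/285))/4 = (1/4)*(173/285) = 173/1140 ≈ 0.15175)
J(O, N) = 188 + O (J(O, N) = -7 + (O + 195) = -7 + (195 + O) = 188 + O)
z(-21)/J(-81, C) = -49/(188 - 81) = -49/107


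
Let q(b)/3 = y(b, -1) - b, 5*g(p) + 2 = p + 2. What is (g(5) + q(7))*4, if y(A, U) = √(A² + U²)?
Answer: -80 + 60*√2 ≈ 4.8528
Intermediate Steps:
g(p) = p/5 (g(p) = -⅖ + (p + 2)/5 = -⅖ + (2 + p)/5 = -⅖ + (⅖ + p/5) = p/5)
q(b) = -3*b + 3*√(1 + b²) (q(b) = 3*(√(b² + (-1)²) - b) = 3*(√(b² + 1) - b) = 3*(√(1 + b²) - b) = -3*b + 3*√(1 + b²))
(g(5) + q(7))*4 = ((⅕)*5 + (-3*7 + 3*√(1 + 7²)))*4 = (1 + (-21 + 3*√(1 + 49)))*4 = (1 + (-21 + 3*√50))*4 = (1 + (-21 + 3*(5*√2)))*4 = (1 + (-21 + 15*√2))*4 = (-20 + 15*√2)*4 = -80 + 60*√2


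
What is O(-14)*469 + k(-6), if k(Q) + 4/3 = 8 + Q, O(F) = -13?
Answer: -18289/3 ≈ -6096.3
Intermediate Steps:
k(Q) = 20/3 + Q (k(Q) = -4/3 + (8 + Q) = 20/3 + Q)
O(-14)*469 + k(-6) = -13*469 + (20/3 - 6) = -6097 + ⅔ = -18289/3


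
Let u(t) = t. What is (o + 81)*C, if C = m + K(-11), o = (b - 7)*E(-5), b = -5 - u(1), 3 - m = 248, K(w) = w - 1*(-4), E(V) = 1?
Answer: -17136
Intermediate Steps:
K(w) = 4 + w (K(w) = w + 4 = 4 + w)
m = -245 (m = 3 - 1*248 = 3 - 248 = -245)
b = -6 (b = -5 - 1*1 = -5 - 1 = -6)
o = -13 (o = (-6 - 7)*1 = -13*1 = -13)
C = -252 (C = -245 + (4 - 11) = -245 - 7 = -252)
(o + 81)*C = (-13 + 81)*(-252) = 68*(-252) = -17136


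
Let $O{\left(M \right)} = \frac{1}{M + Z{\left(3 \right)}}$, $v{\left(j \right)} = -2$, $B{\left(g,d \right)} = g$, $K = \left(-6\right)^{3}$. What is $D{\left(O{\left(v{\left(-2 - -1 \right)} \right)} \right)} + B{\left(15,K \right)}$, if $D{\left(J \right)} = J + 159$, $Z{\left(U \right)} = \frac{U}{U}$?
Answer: $173$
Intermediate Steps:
$K = -216$
$Z{\left(U \right)} = 1$
$O{\left(M \right)} = \frac{1}{1 + M}$ ($O{\left(M \right)} = \frac{1}{M + 1} = \frac{1}{1 + M}$)
$D{\left(J \right)} = 159 + J$
$D{\left(O{\left(v{\left(-2 - -1 \right)} \right)} \right)} + B{\left(15,K \right)} = \left(159 + \frac{1}{1 - 2}\right) + 15 = \left(159 + \frac{1}{-1}\right) + 15 = \left(159 - 1\right) + 15 = 158 + 15 = 173$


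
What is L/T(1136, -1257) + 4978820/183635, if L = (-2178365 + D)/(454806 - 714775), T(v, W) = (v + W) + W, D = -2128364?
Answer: 356561615637465/13156980656014 ≈ 27.101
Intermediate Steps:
T(v, W) = v + 2*W (T(v, W) = (W + v) + W = v + 2*W)
L = 4306729/259969 (L = (-2178365 - 2128364)/(454806 - 714775) = -4306729/(-259969) = -4306729*(-1/259969) = 4306729/259969 ≈ 16.566)
L/T(1136, -1257) + 4978820/183635 = 4306729/(259969*(1136 + 2*(-1257))) + 4978820/183635 = 4306729/(259969*(1136 - 2514)) + 4978820*(1/183635) = (4306729/259969)/(-1378) + 995764/36727 = (4306729/259969)*(-1/1378) + 995764/36727 = -4306729/358237282 + 995764/36727 = 356561615637465/13156980656014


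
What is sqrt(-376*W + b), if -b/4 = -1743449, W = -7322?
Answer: 2*sqrt(2431717) ≈ 3118.8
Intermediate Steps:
b = 6973796 (b = -4*(-1743449) = 6973796)
sqrt(-376*W + b) = sqrt(-376*(-7322) + 6973796) = sqrt(2753072 + 6973796) = sqrt(9726868) = 2*sqrt(2431717)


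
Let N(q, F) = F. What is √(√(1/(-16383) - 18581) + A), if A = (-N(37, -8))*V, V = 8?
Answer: √(17177772096 + 32766*I*√1246797595173)/16383 ≈ 10.358 + 6.5798*I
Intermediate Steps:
A = 64 (A = -1*(-8)*8 = 8*8 = 64)
√(√(1/(-16383) - 18581) + A) = √(√(1/(-16383) - 18581) + 64) = √(√(-1/16383 - 18581) + 64) = √(√(-304412524/16383) + 64) = √(2*I*√1246797595173/16383 + 64) = √(64 + 2*I*√1246797595173/16383)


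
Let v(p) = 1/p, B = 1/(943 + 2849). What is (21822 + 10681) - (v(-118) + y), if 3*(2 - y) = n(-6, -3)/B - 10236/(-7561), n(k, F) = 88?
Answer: 128238705311/892198 ≈ 1.4373e+5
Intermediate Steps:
B = 1/3792 ≈ 0.00026371
y = -841013442/7561 (y = 2 - (88/(1/3792) - 10236/(-7561))/3 = 2 - (88*3792 - 10236*(-1/7561))/3 = 2 - (333696 + 10236/7561)/3 = 2 - ⅓*2523085692/7561 = 2 - 841028564/7561 = -841013442/7561 ≈ -1.1123e+5)
(21822 + 10681) - (v(-118) + y) = (21822 + 10681) - (1/(-118) - 841013442/7561) = 32503 - (-1/118 - 841013442/7561) = 32503 - 1*(-99239593717/892198) = 32503 + 99239593717/892198 = 128238705311/892198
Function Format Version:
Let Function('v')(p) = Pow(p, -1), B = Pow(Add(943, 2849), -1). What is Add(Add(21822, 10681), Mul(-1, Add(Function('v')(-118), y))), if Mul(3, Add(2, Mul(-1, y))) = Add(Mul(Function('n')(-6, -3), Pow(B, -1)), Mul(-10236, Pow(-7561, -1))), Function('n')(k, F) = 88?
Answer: Rational(128238705311, 892198) ≈ 1.4373e+5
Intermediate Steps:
B = Rational(1, 3792) (B = Pow(3792, -1) = Rational(1, 3792) ≈ 0.00026371)
y = Rational(-841013442, 7561) (y = Add(2, Mul(Rational(-1, 3), Add(Mul(88, Pow(Rational(1, 3792), -1)), Mul(-10236, Pow(-7561, -1))))) = Add(2, Mul(Rational(-1, 3), Add(Mul(88, 3792), Mul(-10236, Rational(-1, 7561))))) = Add(2, Mul(Rational(-1, 3), Add(333696, Rational(10236, 7561)))) = Add(2, Mul(Rational(-1, 3), Rational(2523085692, 7561))) = Add(2, Rational(-841028564, 7561)) = Rational(-841013442, 7561) ≈ -1.1123e+5)
Add(Add(21822, 10681), Mul(-1, Add(Function('v')(-118), y))) = Add(Add(21822, 10681), Mul(-1, Add(Pow(-118, -1), Rational(-841013442, 7561)))) = Add(32503, Mul(-1, Add(Rational(-1, 118), Rational(-841013442, 7561)))) = Add(32503, Mul(-1, Rational(-99239593717, 892198))) = Add(32503, Rational(99239593717, 892198)) = Rational(128238705311, 892198)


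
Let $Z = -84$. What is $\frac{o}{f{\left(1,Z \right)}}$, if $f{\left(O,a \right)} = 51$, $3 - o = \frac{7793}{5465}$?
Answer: $\frac{506}{16395} \approx 0.030863$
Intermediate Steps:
$o = \frac{8602}{5465}$ ($o = 3 - \frac{7793}{5465} = \frac{8602}{5465} \approx 1.574$)
$\frac{o}{f{\left(1,Z \right)}} = \frac{8602}{5465 \cdot 51} = \frac{8602}{5465} \cdot \frac{1}{51} = \frac{506}{16395}$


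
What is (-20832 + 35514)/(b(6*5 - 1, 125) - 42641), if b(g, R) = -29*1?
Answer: -7341/21335 ≈ -0.34408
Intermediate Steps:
b(g, R) = -29
(-20832 + 35514)/(b(6*5 - 1, 125) - 42641) = (-20832 + 35514)/(-29 - 42641) = 14682/(-42670) = 14682*(-1/42670) = -7341/21335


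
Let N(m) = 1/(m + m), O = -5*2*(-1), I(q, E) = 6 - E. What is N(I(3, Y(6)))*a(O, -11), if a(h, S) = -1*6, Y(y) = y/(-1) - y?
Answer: -⅙ ≈ -0.16667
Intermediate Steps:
Y(y) = -2*y (Y(y) = y*(-1) - y = -y - y = -2*y)
O = 10 (O = -10*(-1) = 10)
N(m) = 1/(2*m)
a(h, S) = -6
N(I(3, Y(6)))*a(O, -11) = (1/(2*(6 - (-2)*6)))*(-6) = (1/(2*(6 - 1*(-12))))*(-6) = (1/(2*(6 + 12)))*(-6) = ((½)/18)*(-6) = ((½)*(1/18))*(-6) = (1/36)*(-6) = -⅙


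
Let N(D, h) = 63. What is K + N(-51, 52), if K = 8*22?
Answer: 239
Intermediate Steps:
K = 176
K + N(-51, 52) = 176 + 63 = 239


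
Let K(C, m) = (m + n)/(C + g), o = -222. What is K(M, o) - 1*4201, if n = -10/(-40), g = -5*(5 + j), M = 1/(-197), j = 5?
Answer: -165361465/39404 ≈ -4196.6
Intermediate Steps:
M = -1/197 ≈ -0.0050761
g = -50 (g = -5*(5 + 5) = -5*10 = -50)
n = ¼ (n = -10*(-1/40) = ¼ ≈ 0.25000)
K(C, m) = (¼ + m)/(-50 + C) (K(C, m) = (m + ¼)/(C - 50) = (¼ + m)/(-50 + C))
K(M, o) - 1*4201 = (¼ - 222)/(-50 - 1/197) - 1*4201 = -887/4/(-9851/197) - 4201 = -197/9851*(-887/4) - 4201 = 174739/39404 - 4201 = -165361465/39404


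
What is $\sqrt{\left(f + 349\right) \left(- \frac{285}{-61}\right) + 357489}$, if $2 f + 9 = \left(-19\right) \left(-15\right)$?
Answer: $\frac{2 \sqrt{334670766}}{61} \approx 599.8$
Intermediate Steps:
$f = 138$ ($f = - \frac{9}{2} + \frac{\left(-19\right) \left(-15\right)}{2} = - \frac{9}{2} + \frac{1}{2} \cdot 285 = - \frac{9}{2} + \frac{285}{2} = 138$)
$\sqrt{\left(f + 349\right) \left(- \frac{285}{-61}\right) + 357489} = \sqrt{\left(138 + 349\right) \left(- \frac{285}{-61}\right) + 357489} = \sqrt{487 \left(\left(-285\right) \left(- \frac{1}{61}\right)\right) + 357489} = \sqrt{487 \cdot \frac{285}{61} + 357489} = \sqrt{\frac{138795}{61} + 357489} = \sqrt{\frac{21945624}{61}} = \frac{2 \sqrt{334670766}}{61}$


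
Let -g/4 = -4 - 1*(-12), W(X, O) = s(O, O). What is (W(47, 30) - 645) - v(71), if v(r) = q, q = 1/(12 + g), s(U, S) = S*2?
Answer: -11699/20 ≈ -584.95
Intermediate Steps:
s(U, S) = 2*S
W(X, O) = 2*O
g = -32 (g = -4*(-4 - 1*(-12)) = -4*(-4 + 12) = -4*8 = -32)
q = -1/20 (q = 1/(12 - 32) = 1/(-20) = -1/20 ≈ -0.050000)
v(r) = -1/20
(W(47, 30) - 645) - v(71) = (2*30 - 645) - 1*(-1/20) = (60 - 645) + 1/20 = -585 + 1/20 = -11699/20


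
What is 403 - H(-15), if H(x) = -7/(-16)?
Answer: 6441/16 ≈ 402.56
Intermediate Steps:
H(x) = 7/16 (H(x) = -7*(-1/16) = 7/16)
403 - H(-15) = 403 - 1*7/16 = 403 - 7/16 = 6441/16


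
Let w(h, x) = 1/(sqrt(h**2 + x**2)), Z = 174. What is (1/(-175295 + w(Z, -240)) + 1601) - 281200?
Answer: -754996522828787974921/2700283344408899 - 6*sqrt(2441)/2700283344408899 ≈ -2.7960e+5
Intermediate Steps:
w(h, x) = 1/sqrt(h**2 + x**2)
(1/(-175295 + w(Z, -240)) + 1601) - 281200 = (1/(-175295 + 1/sqrt(174**2 + (-240)**2)) + 1601) - 281200 = (1/(-175295 + 1/sqrt(30276 + 57600)) + 1601) - 281200 = (1/(-175295 + 1/sqrt(87876)) + 1601) - 281200 = (1/(-175295 + sqrt(2441)/14646) + 1601) - 281200 = (1601 + 1/(-175295 + sqrt(2441)/14646)) - 281200 = -279599 + 1/(-175295 + sqrt(2441)/14646)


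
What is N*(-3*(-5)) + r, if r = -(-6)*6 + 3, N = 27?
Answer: 444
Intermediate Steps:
r = 39 (r = -3*(-12) + 3 = 36 + 3 = 39)
N*(-3*(-5)) + r = 27*(-3*(-5)) + 39 = 27*15 + 39 = 405 + 39 = 444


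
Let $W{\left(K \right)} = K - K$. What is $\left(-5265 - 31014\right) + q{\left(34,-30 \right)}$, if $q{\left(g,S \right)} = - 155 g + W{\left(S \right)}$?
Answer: $-41549$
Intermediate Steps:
$W{\left(K \right)} = 0$
$q{\left(g,S \right)} = - 155 g$ ($q{\left(g,S \right)} = - 155 g + 0 = - 155 g$)
$\left(-5265 - 31014\right) + q{\left(34,-30 \right)} = \left(-5265 - 31014\right) - 5270 = -36279 - 5270 = -41549$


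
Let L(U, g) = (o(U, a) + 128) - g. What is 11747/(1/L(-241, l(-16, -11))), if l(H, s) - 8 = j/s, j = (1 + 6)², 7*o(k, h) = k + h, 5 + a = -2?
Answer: 80525685/77 ≈ 1.0458e+6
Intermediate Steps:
a = -7 (a = -5 - 2 = -7)
o(k, h) = h/7 + k/7 (o(k, h) = (k + h)/7 = (h + k)/7 = h/7 + k/7)
j = 49 (j = 7² = 49)
l(H, s) = 8 + 49/s
L(U, g) = 127 - g + U/7 (L(U, g) = (((⅐)*(-7) + U/7) + 128) - g = ((-1 + U/7) + 128) - g = (127 + U/7) - g = 127 - g + U/7)
11747/(1/L(-241, l(-16, -11))) = 11747/(1/(127 - (8 + 49/(-11)) + (⅐)*(-241))) = 11747/(1/(127 - (8 + 49*(-1/11)) - 241/7)) = 11747/(1/(127 - (8 - 49/11) - 241/7)) = 11747/(1/(127 - 1*39/11 - 241/7)) = 11747/(1/(127 - 39/11 - 241/7)) = 11747/(1/(6855/77)) = 11747/(77/6855) = 11747*(6855/77) = 80525685/77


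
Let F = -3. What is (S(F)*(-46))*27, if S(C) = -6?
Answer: 7452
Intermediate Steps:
(S(F)*(-46))*27 = -6*(-46)*27 = 276*27 = 7452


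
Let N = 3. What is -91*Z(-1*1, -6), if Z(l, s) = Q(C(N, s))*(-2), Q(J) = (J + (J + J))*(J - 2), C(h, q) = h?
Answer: 1638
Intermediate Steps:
Q(J) = 3*J*(-2 + J) (Q(J) = (J + 2*J)*(-2 + J) = (3*J)*(-2 + J) = 3*J*(-2 + J))
Z(l, s) = -18 (Z(l, s) = (3*3*(-2 + 3))*(-2) = (3*3*1)*(-2) = 9*(-2) = -18)
-91*Z(-1*1, -6) = -91*(-18) = 1638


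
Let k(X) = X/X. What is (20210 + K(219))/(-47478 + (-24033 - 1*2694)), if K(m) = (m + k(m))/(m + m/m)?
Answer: -6737/24735 ≈ -0.27237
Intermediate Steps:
k(X) = 1
K(m) = 1 (K(m) = (m + 1)/(m + m/m) = (1 + m)/(m + 1) = (1 + m)/(1 + m) = 1)
(20210 + K(219))/(-47478 + (-24033 - 1*2694)) = (20210 + 1)/(-47478 + (-24033 - 1*2694)) = 20211/(-47478 + (-24033 - 2694)) = 20211/(-47478 - 26727) = 20211/(-74205) = 20211*(-1/74205) = -6737/24735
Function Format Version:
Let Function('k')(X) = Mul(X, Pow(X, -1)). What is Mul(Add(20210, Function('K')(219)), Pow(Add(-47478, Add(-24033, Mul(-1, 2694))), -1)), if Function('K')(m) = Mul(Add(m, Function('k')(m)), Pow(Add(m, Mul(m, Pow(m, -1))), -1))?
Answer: Rational(-6737, 24735) ≈ -0.27237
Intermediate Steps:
Function('k')(X) = 1
Function('K')(m) = 1 (Function('K')(m) = Mul(Add(m, 1), Pow(Add(m, Mul(m, Pow(m, -1))), -1)) = Mul(Add(1, m), Pow(Add(m, 1), -1)) = Mul(Add(1, m), Pow(Add(1, m), -1)) = 1)
Mul(Add(20210, Function('K')(219)), Pow(Add(-47478, Add(-24033, Mul(-1, 2694))), -1)) = Mul(Add(20210, 1), Pow(Add(-47478, Add(-24033, Mul(-1, 2694))), -1)) = Mul(20211, Pow(Add(-47478, Add(-24033, -2694)), -1)) = Mul(20211, Pow(Add(-47478, -26727), -1)) = Mul(20211, Pow(-74205, -1)) = Mul(20211, Rational(-1, 74205)) = Rational(-6737, 24735)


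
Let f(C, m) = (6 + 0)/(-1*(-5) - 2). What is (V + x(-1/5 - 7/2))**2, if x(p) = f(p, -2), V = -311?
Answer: 95481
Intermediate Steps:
f(C, m) = 2 (f(C, m) = 6/(5 - 2) = 6/3 = 6*(1/3) = 2)
x(p) = 2
(V + x(-1/5 - 7/2))**2 = (-311 + 2)**2 = (-309)**2 = 95481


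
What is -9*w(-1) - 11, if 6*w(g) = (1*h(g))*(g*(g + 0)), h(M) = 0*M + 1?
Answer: -25/2 ≈ -12.500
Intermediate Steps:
h(M) = 1 (h(M) = 0 + 1 = 1)
w(g) = g²/6 (w(g) = ((1*1)*(g*(g + 0)))/6 = (1*(g*g))/6 = (1*g²)/6 = g²/6)
-9*w(-1) - 11 = -3*(-1)²/2 - 11 = -3/2 - 11 = -25/2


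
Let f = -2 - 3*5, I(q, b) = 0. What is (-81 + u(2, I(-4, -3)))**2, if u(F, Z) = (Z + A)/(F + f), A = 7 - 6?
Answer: 1478656/225 ≈ 6571.8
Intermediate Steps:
f = -17 (f = -2 - 15 = -17)
A = 1
u(F, Z) = (1 + Z)/(-17 + F) (u(F, Z) = (Z + 1)/(F - 17) = (1 + Z)/(-17 + F))
(-81 + u(2, I(-4, -3)))**2 = (-81 + (1 + 0)/(-17 + 2))**2 = (-81 + 1/(-15))**2 = (-81 - 1/15*1)**2 = (-81 - 1/15)**2 = (-1216/15)**2 = 1478656/225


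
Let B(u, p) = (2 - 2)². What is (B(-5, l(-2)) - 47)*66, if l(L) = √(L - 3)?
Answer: -3102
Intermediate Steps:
l(L) = √(-3 + L)
B(u, p) = 0 (B(u, p) = 0² = 0)
(B(-5, l(-2)) - 47)*66 = (0 - 47)*66 = -47*66 = -3102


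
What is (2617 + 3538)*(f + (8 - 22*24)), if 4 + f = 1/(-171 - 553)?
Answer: -2335065435/724 ≈ -3.2252e+6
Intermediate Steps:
f = -2897/724 (f = -4 + 1/(-171 - 553) = -4 + 1/(-724) = -4 - 1/724 = -2897/724 ≈ -4.0014)
(2617 + 3538)*(f + (8 - 22*24)) = (2617 + 3538)*(-2897/724 + (8 - 22*24)) = 6155*(-2897/724 + (8 - 528)) = 6155*(-2897/724 - 520) = 6155*(-379377/724) = -2335065435/724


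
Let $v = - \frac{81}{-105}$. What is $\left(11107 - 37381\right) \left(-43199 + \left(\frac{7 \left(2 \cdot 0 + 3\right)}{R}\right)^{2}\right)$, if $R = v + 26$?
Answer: $\frac{996489862630044}{877969} \approx 1.135 \cdot 10^{9}$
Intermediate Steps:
$v = \frac{27}{35}$ ($v = \left(-81\right) \left(- \frac{1}{105}\right) = \frac{27}{35} \approx 0.77143$)
$R = \frac{937}{35}$ ($R = \frac{27}{35} + 26 = \frac{937}{35} \approx 26.771$)
$\left(11107 - 37381\right) \left(-43199 + \left(\frac{7 \left(2 \cdot 0 + 3\right)}{R}\right)^{2}\right) = \left(11107 - 37381\right) \left(-43199 + \left(\frac{7 \left(2 \cdot 0 + 3\right)}{\frac{937}{35}}\right)^{2}\right) = - 26274 \left(-43199 + \left(7 \left(0 + 3\right) \frac{35}{937}\right)^{2}\right) = - 26274 \left(-43199 + \left(7 \cdot 3 \cdot \frac{35}{937}\right)^{2}\right) = - 26274 \left(-43199 + \left(21 \cdot \frac{35}{937}\right)^{2}\right) = - 26274 \left(-43199 + \left(\frac{735}{937}\right)^{2}\right) = - 26274 \left(-43199 + \frac{540225}{877969}\right) = \left(-26274\right) \left(- \frac{37926842606}{877969}\right) = \frac{996489862630044}{877969}$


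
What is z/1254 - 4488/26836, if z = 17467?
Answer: 115779115/8413086 ≈ 13.762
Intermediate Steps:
z/1254 - 4488/26836 = 17467/1254 - 4488/26836 = 17467*(1/1254) - 4488*1/26836 = 17467/1254 - 1122/6709 = 115779115/8413086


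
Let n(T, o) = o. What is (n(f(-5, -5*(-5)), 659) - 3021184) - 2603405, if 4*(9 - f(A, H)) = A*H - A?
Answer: -5623930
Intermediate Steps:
f(A, H) = 9 + A/4 - A*H/4 (f(A, H) = 9 - (A*H - A)/4 = 9 - (-A + A*H)/4 = 9 + (A/4 - A*H/4) = 9 + A/4 - A*H/4)
(n(f(-5, -5*(-5)), 659) - 3021184) - 2603405 = (659 - 3021184) - 2603405 = -3020525 - 2603405 = -5623930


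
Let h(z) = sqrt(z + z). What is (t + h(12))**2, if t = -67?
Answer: 4513 - 268*sqrt(6) ≈ 3856.5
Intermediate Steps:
h(z) = sqrt(2)*sqrt(z) (h(z) = sqrt(2*z) = sqrt(2)*sqrt(z))
(t + h(12))**2 = (-67 + sqrt(2)*sqrt(12))**2 = (-67 + sqrt(2)*(2*sqrt(3)))**2 = (-67 + 2*sqrt(6))**2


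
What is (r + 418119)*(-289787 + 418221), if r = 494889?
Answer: 117261269472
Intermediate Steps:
(r + 418119)*(-289787 + 418221) = (494889 + 418119)*(-289787 + 418221) = 913008*128434 = 117261269472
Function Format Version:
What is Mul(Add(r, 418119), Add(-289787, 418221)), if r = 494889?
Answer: 117261269472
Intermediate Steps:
Mul(Add(r, 418119), Add(-289787, 418221)) = Mul(Add(494889, 418119), Add(-289787, 418221)) = Mul(913008, 128434) = 117261269472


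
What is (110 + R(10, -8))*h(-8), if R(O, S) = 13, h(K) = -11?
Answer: -1353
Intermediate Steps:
(110 + R(10, -8))*h(-8) = (110 + 13)*(-11) = 123*(-11) = -1353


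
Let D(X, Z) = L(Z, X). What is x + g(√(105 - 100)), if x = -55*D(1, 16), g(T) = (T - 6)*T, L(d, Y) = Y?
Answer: -50 - 6*√5 ≈ -63.416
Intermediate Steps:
D(X, Z) = X
g(T) = T*(-6 + T) (g(T) = (-6 + T)*T = T*(-6 + T))
x = -55 (x = -55*1 = -55)
x + g(√(105 - 100)) = -55 + √(105 - 100)*(-6 + √(105 - 100)) = -55 + √5*(-6 + √5)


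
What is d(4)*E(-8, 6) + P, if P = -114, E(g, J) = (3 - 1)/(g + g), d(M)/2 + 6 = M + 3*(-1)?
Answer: -451/4 ≈ -112.75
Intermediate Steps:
d(M) = -18 + 2*M (d(M) = -12 + 2*(M + 3*(-1)) = -12 + 2*(M - 3) = -12 + 2*(-3 + M) = -12 + (-6 + 2*M) = -18 + 2*M)
E(g, J) = 1/g (E(g, J) = 2/((2*g)) = 2*(1/(2*g)) = 1/g)
d(4)*E(-8, 6) + P = (-18 + 2*4)/(-8) - 114 = (-18 + 8)*(-1/8) - 114 = -10*(-1/8) - 114 = 5/4 - 114 = -451/4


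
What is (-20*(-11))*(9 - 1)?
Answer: 1760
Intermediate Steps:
(-20*(-11))*(9 - 1) = 220*8 = 1760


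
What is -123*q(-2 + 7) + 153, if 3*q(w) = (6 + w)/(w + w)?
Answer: 1079/10 ≈ 107.90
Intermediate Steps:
q(w) = (6 + w)/(6*w) (q(w) = ((6 + w)/(w + w))/3 = ((6 + w)/((2*w)))/3 = ((6 + w)*(1/(2*w)))/3 = ((6 + w)/(2*w))/3 = (6 + w)/(6*w))
-123*q(-2 + 7) + 153 = -41*(6 + (-2 + 7))/(2*(-2 + 7)) + 153 = -41*(6 + 5)/(2*5) + 153 = -41*11/(2*5) + 153 = -123*11/30 + 153 = -451/10 + 153 = 1079/10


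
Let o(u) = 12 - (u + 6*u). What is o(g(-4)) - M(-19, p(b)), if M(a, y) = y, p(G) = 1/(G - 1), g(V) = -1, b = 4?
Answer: 56/3 ≈ 18.667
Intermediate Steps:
p(G) = 1/(-1 + G)
o(u) = 12 - 7*u
o(g(-4)) - M(-19, p(b)) = (12 - 7*(-1)) - 1/(-1 + 4) = (12 + 7) - 1/3 = 19 - 1*⅓ = 19 - ⅓ = 56/3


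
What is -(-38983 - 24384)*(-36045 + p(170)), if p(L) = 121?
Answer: -2276396108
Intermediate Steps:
-(-38983 - 24384)*(-36045 + p(170)) = -(-38983 - 24384)*(-36045 + 121) = -(-63367)*(-35924) = -1*2276396108 = -2276396108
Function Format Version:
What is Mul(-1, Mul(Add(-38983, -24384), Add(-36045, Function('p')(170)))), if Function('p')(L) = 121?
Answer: -2276396108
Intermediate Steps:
Mul(-1, Mul(Add(-38983, -24384), Add(-36045, Function('p')(170)))) = Mul(-1, Mul(Add(-38983, -24384), Add(-36045, 121))) = Mul(-1, Mul(-63367, -35924)) = Mul(-1, 2276396108) = -2276396108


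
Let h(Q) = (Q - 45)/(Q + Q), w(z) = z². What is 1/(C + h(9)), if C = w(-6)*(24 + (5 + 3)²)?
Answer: 1/3166 ≈ 0.00031586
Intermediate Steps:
h(Q) = (-45 + Q)/(2*Q) (h(Q) = (-45 + Q)/((2*Q)) = (-45 + Q)*(1/(2*Q)) = (-45 + Q)/(2*Q))
C = 3168 (C = (-6)²*(24 + (5 + 3)²) = 36*(24 + 8²) = 36*(24 + 64) = 36*88 = 3168)
1/(C + h(9)) = 1/(3168 + (½)*(-45 + 9)/9) = 1/(3168 + (½)*(⅑)*(-36)) = 1/(3168 - 2) = 1/3166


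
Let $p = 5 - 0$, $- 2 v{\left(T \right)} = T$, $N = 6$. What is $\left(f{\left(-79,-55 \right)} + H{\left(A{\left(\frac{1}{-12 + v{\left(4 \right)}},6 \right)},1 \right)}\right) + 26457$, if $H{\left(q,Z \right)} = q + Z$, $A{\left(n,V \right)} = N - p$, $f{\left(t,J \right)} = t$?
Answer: $26380$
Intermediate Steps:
$v{\left(T \right)} = - \frac{T}{2}$
$p = 5$ ($p = 5 + 0 = 5$)
$A{\left(n,V \right)} = 1$ ($A{\left(n,V \right)} = 6 - 5 = 1$)
$H{\left(q,Z \right)} = Z + q$
$\left(f{\left(-79,-55 \right)} + H{\left(A{\left(\frac{1}{-12 + v{\left(4 \right)}},6 \right)},1 \right)}\right) + 26457 = \left(-79 + \left(1 + 1\right)\right) + 26457 = \left(-79 + 2\right) + 26457 = -77 + 26457 = 26380$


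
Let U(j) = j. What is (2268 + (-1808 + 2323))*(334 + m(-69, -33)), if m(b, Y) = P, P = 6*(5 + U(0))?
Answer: 1013012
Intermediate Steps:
P = 30 (P = 6*(5 + 0) = 6*5 = 30)
m(b, Y) = 30
(2268 + (-1808 + 2323))*(334 + m(-69, -33)) = (2268 + (-1808 + 2323))*(334 + 30) = (2268 + 515)*364 = 2783*364 = 1013012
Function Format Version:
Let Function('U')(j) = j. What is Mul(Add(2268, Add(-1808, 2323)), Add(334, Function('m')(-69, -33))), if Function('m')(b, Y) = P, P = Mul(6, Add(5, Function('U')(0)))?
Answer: 1013012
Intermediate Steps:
P = 30 (P = Mul(6, Add(5, 0)) = Mul(6, 5) = 30)
Function('m')(b, Y) = 30
Mul(Add(2268, Add(-1808, 2323)), Add(334, Function('m')(-69, -33))) = Mul(Add(2268, Add(-1808, 2323)), Add(334, 30)) = Mul(Add(2268, 515), 364) = Mul(2783, 364) = 1013012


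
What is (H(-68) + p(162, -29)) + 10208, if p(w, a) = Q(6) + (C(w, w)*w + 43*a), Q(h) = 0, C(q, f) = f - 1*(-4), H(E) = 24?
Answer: 35877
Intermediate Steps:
C(q, f) = 4 + f (C(q, f) = f + 4 = 4 + f)
p(w, a) = 43*a + w*(4 + w) (p(w, a) = 0 + ((4 + w)*w + 43*a) = 0 + (w*(4 + w) + 43*a) = 0 + (43*a + w*(4 + w)) = 43*a + w*(4 + w))
(H(-68) + p(162, -29)) + 10208 = (24 + (43*(-29) + 162*(4 + 162))) + 10208 = (24 + (-1247 + 162*166)) + 10208 = (24 + (-1247 + 26892)) + 10208 = (24 + 25645) + 10208 = 25669 + 10208 = 35877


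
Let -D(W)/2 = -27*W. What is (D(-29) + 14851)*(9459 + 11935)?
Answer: 284219290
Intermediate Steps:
D(W) = 54*W (D(W) = -(-54)*W = 54*W)
(D(-29) + 14851)*(9459 + 11935) = (54*(-29) + 14851)*(9459 + 11935) = (-1566 + 14851)*21394 = 13285*21394 = 284219290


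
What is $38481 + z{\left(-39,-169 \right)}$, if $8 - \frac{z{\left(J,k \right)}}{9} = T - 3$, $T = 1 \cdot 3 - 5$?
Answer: $38598$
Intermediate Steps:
$T = -2$ ($T = 3 - 5 = -2$)
$z{\left(J,k \right)} = 117$ ($z{\left(J,k \right)} = 72 - 9 \left(-2 - 3\right) = 72 - -45 = 72 + 45 = 117$)
$38481 + z{\left(-39,-169 \right)} = 38481 + 117 = 38598$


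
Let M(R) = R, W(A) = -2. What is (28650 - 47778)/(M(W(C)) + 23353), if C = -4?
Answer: -19128/23351 ≈ -0.81915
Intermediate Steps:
(28650 - 47778)/(M(W(C)) + 23353) = (28650 - 47778)/(-2 + 23353) = -19128/23351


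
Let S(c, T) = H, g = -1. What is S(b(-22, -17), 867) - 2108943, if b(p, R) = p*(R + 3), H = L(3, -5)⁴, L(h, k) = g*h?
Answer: -2108862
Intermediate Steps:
L(h, k) = -h
H = 81 (H = (-1*3)⁴ = (-3)⁴ = 81)
b(p, R) = p*(3 + R)
S(c, T) = 81
S(b(-22, -17), 867) - 2108943 = 81 - 2108943 = -2108862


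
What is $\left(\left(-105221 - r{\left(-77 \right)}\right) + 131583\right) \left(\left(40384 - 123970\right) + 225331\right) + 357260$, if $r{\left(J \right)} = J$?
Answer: $3747953315$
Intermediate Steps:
$\left(\left(-105221 - r{\left(-77 \right)}\right) + 131583\right) \left(\left(40384 - 123970\right) + 225331\right) + 357260 = \left(\left(-105221 - -77\right) + 131583\right) \left(\left(40384 - 123970\right) + 225331\right) + 357260 = \left(\left(-105221 + 77\right) + 131583\right) \left(-83586 + 225331\right) + 357260 = \left(-105144 + 131583\right) 141745 + 357260 = 26439 \cdot 141745 + 357260 = 3747596055 + 357260 = 3747953315$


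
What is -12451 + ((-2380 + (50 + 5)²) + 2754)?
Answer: -9052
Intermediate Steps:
-12451 + ((-2380 + (50 + 5)²) + 2754) = -12451 + ((-2380 + 55²) + 2754) = -12451 + ((-2380 + 3025) + 2754) = -12451 + (645 + 2754) = -12451 + 3399 = -9052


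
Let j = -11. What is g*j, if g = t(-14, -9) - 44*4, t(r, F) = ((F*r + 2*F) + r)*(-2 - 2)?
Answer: 6072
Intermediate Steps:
t(r, F) = -8*F - 4*r - 4*F*r (t(r, F) = ((2*F + F*r) + r)*(-4) = (r + 2*F + F*r)*(-4) = -8*F - 4*r - 4*F*r)
g = -552 (g = (-8*(-9) - 4*(-14) - 4*(-9)*(-14)) - 44*4 = (72 + 56 - 504) - 1*176 = -376 - 176 = -552)
g*j = -552*(-11) = 6072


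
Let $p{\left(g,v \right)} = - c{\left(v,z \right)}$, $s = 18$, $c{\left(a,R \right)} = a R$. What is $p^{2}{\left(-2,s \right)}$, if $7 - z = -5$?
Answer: $46656$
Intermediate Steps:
$z = 12$ ($z = 7 - -5 = 7 + 5 = 12$)
$c{\left(a,R \right)} = R a$
$p{\left(g,v \right)} = - 12 v$
$p^{2}{\left(-2,s \right)} = \left(\left(-12\right) 18\right)^{2} = \left(-216\right)^{2} = 46656$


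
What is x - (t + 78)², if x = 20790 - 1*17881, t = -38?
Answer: 1309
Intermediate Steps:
x = 2909 (x = 20790 - 17881 = 2909)
x - (t + 78)² = 2909 - (-38 + 78)² = 2909 - 1*40² = 2909 - 1*1600 = 2909 - 1600 = 1309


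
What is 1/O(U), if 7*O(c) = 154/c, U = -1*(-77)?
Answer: 7/2 ≈ 3.5000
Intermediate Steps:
U = 77
O(c) = 22/c (O(c) = (154/c)/7 = 22/c)
1/O(U) = 1/(22/77) = 1/(22*(1/77)) = 1/(2/7) = 7/2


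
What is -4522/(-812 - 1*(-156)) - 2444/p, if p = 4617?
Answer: 9637405/1514376 ≈ 6.3639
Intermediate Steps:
-4522/(-812 - 1*(-156)) - 2444/p = -4522/(-812 - 1*(-156)) - 2444/4617 = -4522/(-812 + 156) - 2444*1/4617 = -4522/(-656) - 2444/4617 = -4522*(-1/656) - 2444/4617 = 2261/328 - 2444/4617 = 9637405/1514376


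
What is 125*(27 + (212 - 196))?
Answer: 5375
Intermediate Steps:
125*(27 + (212 - 196)) = 125*(27 + 16) = 125*43 = 5375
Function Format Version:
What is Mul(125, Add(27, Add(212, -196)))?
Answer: 5375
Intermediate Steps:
Mul(125, Add(27, Add(212, -196))) = Mul(125, Add(27, 16)) = Mul(125, 43) = 5375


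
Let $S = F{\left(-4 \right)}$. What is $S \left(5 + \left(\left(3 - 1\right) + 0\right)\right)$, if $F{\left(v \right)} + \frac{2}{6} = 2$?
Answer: $\frac{35}{3} \approx 11.667$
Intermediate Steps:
$F{\left(v \right)} = \frac{5}{3}$ ($F{\left(v \right)} = - \frac{1}{3} + 2 = \frac{5}{3}$)
$S = \frac{5}{3} \approx 1.6667$
$S \left(5 + \left(\left(3 - 1\right) + 0\right)\right) = \frac{5 \left(5 + \left(\left(3 - 1\right) + 0\right)\right)}{3} = \frac{5 \left(5 + \left(2 + 0\right)\right)}{3} = \frac{5 \left(5 + 2\right)}{3} = \frac{5}{3} \cdot 7 = \frac{35}{3}$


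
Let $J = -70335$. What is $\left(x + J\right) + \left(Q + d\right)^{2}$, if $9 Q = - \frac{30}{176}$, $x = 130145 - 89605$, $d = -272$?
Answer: $\frac{3080514649}{69696} \approx 44199.0$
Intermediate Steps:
$x = 40540$ ($x = 130145 - 89605 = 40540$)
$Q = - \frac{5}{264}$ ($Q = \frac{\left(-30\right) \frac{1}{176}}{9} = \frac{1}{9} \left(- \frac{15}{88}\right) = - \frac{5}{264} \approx -0.018939$)
$\left(x + J\right) + \left(Q + d\right)^{2} = \left(40540 - 70335\right) + \left(- \frac{5}{264} - 272\right)^{2} = -29795 + \left(- \frac{71813}{264}\right)^{2} = -29795 + \frac{5157106969}{69696} = \frac{3080514649}{69696}$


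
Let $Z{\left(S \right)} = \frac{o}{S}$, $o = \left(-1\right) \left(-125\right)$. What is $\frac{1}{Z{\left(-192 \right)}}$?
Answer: $- \frac{192}{125} \approx -1.536$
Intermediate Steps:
$o = 125$
$Z{\left(S \right)} = \frac{125}{S}$
$\frac{1}{Z{\left(-192 \right)}} = \frac{1}{125 \frac{1}{-192}} = \frac{1}{125 \left(- \frac{1}{192}\right)} = \frac{1}{- \frac{125}{192}} = - \frac{192}{125}$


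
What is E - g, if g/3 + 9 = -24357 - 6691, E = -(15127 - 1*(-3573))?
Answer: 74471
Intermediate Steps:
E = -18700 (E = -(15127 + 3573) = -1*18700 = -18700)
g = -93171 (g = -27 + 3*(-24357 - 6691) = -27 + 3*(-31048) = -27 - 93144 = -93171)
E - g = -18700 - 1*(-93171) = -18700 + 93171 = 74471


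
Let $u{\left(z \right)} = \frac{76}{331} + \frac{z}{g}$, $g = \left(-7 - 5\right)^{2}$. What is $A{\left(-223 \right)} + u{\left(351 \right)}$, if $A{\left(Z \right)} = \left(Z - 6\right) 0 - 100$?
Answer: $- \frac{515475}{5296} \approx -97.333$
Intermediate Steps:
$g = 144$ ($g = \left(-12\right)^{2} = 144$)
$u{\left(z \right)} = \frac{76}{331} + \frac{z}{144}$
$A{\left(Z \right)} = -100$ ($A{\left(Z \right)} = \left(-6 + Z\right) 0 - 100 = 0 - 100 = -100$)
$A{\left(-223 \right)} + u{\left(351 \right)} = -100 + \left(\frac{76}{331} + \frac{1}{144} \cdot 351\right) = -100 + \left(\frac{76}{331} + \frac{39}{16}\right) = -100 + \frac{14125}{5296} = - \frac{515475}{5296}$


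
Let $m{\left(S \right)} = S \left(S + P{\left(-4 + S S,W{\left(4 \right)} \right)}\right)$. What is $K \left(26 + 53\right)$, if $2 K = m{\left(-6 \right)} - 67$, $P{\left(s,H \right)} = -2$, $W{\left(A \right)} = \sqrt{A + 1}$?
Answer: $- \frac{1501}{2} \approx -750.5$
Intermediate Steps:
$W{\left(A \right)} = \sqrt{1 + A}$
$m{\left(S \right)} = S \left(-2 + S\right)$ ($m{\left(S \right)} = S \left(S - 2\right) = S \left(-2 + S\right)$)
$K = - \frac{19}{2}$ ($K = \frac{- 6 \left(-2 - 6\right) - 67}{2} = \frac{\left(-6\right) \left(-8\right) - 67}{2} = \frac{48 - 67}{2} = \frac{1}{2} \left(-19\right) = - \frac{19}{2} \approx -9.5$)
$K \left(26 + 53\right) = - \frac{19 \left(26 + 53\right)}{2} = \left(- \frac{19}{2}\right) 79 = - \frac{1501}{2}$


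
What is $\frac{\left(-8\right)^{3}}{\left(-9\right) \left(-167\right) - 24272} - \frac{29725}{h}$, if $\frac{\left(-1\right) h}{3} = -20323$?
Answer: $- \frac{645592397}{1388203161} \approx -0.46506$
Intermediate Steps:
$h = 60969$ ($h = \left(-3\right) \left(-20323\right) = 60969$)
$\frac{\left(-8\right)^{3}}{\left(-9\right) \left(-167\right) - 24272} - \frac{29725}{h} = \frac{\left(-8\right)^{3}}{\left(-9\right) \left(-167\right) - 24272} - \frac{29725}{60969} = - \frac{512}{1503 - 24272} - \frac{29725}{60969} = - \frac{512}{-22769} - \frac{29725}{60969} = \left(-512\right) \left(- \frac{1}{22769}\right) - \frac{29725}{60969} = \frac{512}{22769} - \frac{29725}{60969} = - \frac{645592397}{1388203161}$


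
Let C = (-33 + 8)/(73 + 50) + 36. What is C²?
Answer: 19386409/15129 ≈ 1281.4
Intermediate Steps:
C = 4403/123 (C = -25/123 + 36 = 4403/123 ≈ 35.797)
C² = (4403/123)² = 19386409/15129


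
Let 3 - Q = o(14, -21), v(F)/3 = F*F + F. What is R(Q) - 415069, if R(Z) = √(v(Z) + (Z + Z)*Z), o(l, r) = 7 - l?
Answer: -415069 + √530 ≈ -4.1505e+5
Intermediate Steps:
v(F) = 3*F + 3*F² (v(F) = 3*(F*F + F) = 3*(F² + F) = 3*(F + F²) = 3*F + 3*F²)
Q = 10 (Q = 3 - (7 - 1*14) = 3 - (7 - 14) = 3 - 1*(-7) = 3 + 7 = 10)
R(Z) = √(2*Z² + 3*Z*(1 + Z)) (R(Z) = √(3*Z*(1 + Z) + (Z + Z)*Z) = √(3*Z*(1 + Z) + (2*Z)*Z) = √(3*Z*(1 + Z) + 2*Z²) = √(2*Z² + 3*Z*(1 + Z)))
R(Q) - 415069 = √(10*(3 + 5*10)) - 415069 = √(10*(3 + 50)) - 415069 = √(10*53) - 415069 = √530 - 415069 = -415069 + √530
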